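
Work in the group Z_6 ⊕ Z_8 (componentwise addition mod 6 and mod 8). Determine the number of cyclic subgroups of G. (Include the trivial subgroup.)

A cyclic subgroup of order d is generated by each of its φ(d) elements of order d, so the cyclic subgroups of order d number (#elements of order d)/φ(d).
Cyclic subgroups by order — order 1: 1; order 2: 3; order 3: 1; order 4: 2; order 6: 3; order 8: 2; order 12: 2; order 24: 2.
Total: 16.

16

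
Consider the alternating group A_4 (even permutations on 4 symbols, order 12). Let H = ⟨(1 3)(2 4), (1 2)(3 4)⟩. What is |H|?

4

|⟨(1 3)(2 4)⟩| = 2 and |⟨(1 2)(3 4)⟩| = 2, so |H| is a multiple of lcm(2, 2) = 2 and divides |G| = 12.
Closing under the operation: H = {e, (1 2)(3 4), (1 3)(2 4), (1 4)(2 3)}, so |H| = 4.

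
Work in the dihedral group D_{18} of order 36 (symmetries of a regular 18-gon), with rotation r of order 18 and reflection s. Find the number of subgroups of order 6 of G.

7

|G| = 36 and 6 | 36, so subgroups of order 6 are possible by Lagrange.
The subgroups of order 6 are: {e, r^6, r^12, r^4s, r^10s, r^16s}; {e, r^6, r^12, r^5s, r^11s, r^17s}; {e, r^6, r^12, s, r^6s, r^12s}; {e, r^6, r^12, rs, r^7s, r^13s}; … (7 in all).
So G has 7 subgroups of order 6.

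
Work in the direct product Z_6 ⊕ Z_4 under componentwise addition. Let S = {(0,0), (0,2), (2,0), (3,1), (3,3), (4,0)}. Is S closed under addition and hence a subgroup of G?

Closure fails: (0,2) + (4,0) = (4,2) ∉ S. So S is not a subgroup.

No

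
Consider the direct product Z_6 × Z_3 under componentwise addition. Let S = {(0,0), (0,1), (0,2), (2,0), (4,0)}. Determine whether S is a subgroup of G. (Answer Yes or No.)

|S| = 5 does not divide |G| = 18, so by Lagrange S is not a subgroup.

No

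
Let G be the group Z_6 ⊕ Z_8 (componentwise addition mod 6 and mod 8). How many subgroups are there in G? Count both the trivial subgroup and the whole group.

|G| = 48, so by Lagrange every subgroup order divides 48. Divisors: 1, 2, 3, 4, 6, 8, 12, 16, 24, 48.
Subgroups by order — order 1: 1; order 2: 3; order 3: 1; order 4: 3; order 6: 3; order 8: 3; order 12: 3; order 16: 1; order 24: 3; order 48: 1.
Total: 1 + 3 + 1 + 3 + 3 + 3 + 3 + 1 + 3 + 1 = 22.

22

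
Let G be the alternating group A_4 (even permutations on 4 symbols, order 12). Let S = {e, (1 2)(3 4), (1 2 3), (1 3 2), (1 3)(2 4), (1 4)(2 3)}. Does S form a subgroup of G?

Closure fails: (1 3 2) ∘ (1 2)(3 4) = (2 3 4) ∉ S. So S is not a subgroup.

No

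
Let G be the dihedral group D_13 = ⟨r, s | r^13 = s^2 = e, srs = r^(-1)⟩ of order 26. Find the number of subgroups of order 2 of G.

13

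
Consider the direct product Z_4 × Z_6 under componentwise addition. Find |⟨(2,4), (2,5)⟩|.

|⟨(2,4)⟩| = 6 and |⟨(2,5)⟩| = 6, so |H| is a multiple of lcm(6, 6) = 6 and divides |G| = 24.
Closing under the operation: H = {(0,0), (0,1), (0,2), (0,3), (0,4), (0,5), (2,0), (2,1), (2,2), (2,3), (2,4), (2,5)}, so |H| = 12.

12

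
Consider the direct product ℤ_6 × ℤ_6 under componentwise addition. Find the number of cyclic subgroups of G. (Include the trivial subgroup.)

20

A cyclic subgroup of order d is generated by each of its φ(d) elements of order d, so the cyclic subgroups of order d number (#elements of order d)/φ(d).
Cyclic subgroups by order — order 1: 1; order 2: 3; order 3: 4; order 6: 12.
Total: 20.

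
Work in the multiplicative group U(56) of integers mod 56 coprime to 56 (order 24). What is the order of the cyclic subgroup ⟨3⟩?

6

Compute successive powers of 3 mod 56: 3, 9, 27, 25, 19, 1; 3^6 ≡ 1 (mod 56).
So |⟨3⟩| = 6.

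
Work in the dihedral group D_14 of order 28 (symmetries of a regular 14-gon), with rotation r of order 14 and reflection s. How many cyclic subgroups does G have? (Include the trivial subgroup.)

18

A cyclic subgroup of order d is generated by each of its φ(d) elements of order d, so the cyclic subgroups of order d number (#elements of order d)/φ(d).
Cyclic subgroups by order — order 1: 1; order 2: 15; order 7: 1; order 14: 1.
Total: 18.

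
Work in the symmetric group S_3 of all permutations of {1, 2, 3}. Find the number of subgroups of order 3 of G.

|G| = 6 and 3 | 6, so subgroups of order 3 are possible by Lagrange.
The subgroups of order 3 are: {e, (1 2 3), (1 3 2)}.
So G has 1 subgroup of order 3.

1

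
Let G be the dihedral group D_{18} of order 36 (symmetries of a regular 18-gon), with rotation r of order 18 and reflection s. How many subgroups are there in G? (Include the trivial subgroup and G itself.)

|G| = 36, so by Lagrange every subgroup order divides 36. Divisors: 1, 2, 3, 4, 6, 9, 12, 18, 36.
Subgroups by order — order 1: 1; order 2: 19; order 3: 1; order 4: 9; order 6: 7; order 9: 1; order 12: 3; order 18: 3; order 36: 1.
Total: 1 + 19 + 1 + 9 + 7 + 1 + 3 + 3 + 1 = 45.

45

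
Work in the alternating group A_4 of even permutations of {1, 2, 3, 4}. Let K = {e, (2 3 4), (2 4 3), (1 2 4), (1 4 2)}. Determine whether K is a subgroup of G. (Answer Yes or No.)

No

|K| = 5 does not divide |G| = 12, so by Lagrange K is not a subgroup.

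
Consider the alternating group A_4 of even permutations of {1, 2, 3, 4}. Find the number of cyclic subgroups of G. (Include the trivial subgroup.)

8

Group the elements of G by the cyclic subgroup they generate; each cyclic subgroup of order d accounts for φ(d) elements.
Cyclic subgroups by order — order 1: 1; order 2: 3; order 3: 4.
Total: 8.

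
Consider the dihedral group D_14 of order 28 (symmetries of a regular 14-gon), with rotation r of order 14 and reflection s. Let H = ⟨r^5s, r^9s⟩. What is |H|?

|⟨r^5s⟩| = 2 and |⟨r^9s⟩| = 2, so |H| is a multiple of lcm(2, 2) = 2 and divides |G| = 28.
Closing under the operation: H = {e, r^2, r^4, r^6, r^8, r^10, r^12, rs, r^3s, r^5s, r^7s, r^9s, r^11s, r^13s}, so |H| = 14.

14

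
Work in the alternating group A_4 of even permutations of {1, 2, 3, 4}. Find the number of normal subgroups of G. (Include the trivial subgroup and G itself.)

G has 10 subgroups. Checking conjugation-invariance by order — order 1: 1/1 normal; order 2: 0/3 normal; order 3: 0/4 normal; order 4: 1/1 normal; order 12: 1/1 normal.
Total normal subgroups: 3.

3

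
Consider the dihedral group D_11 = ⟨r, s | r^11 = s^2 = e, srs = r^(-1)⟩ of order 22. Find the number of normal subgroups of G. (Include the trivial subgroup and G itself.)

G has 14 subgroups. Checking conjugation-invariance by order — order 1: 1/1 normal; order 2: 0/11 normal; order 11: 1/1 normal; order 22: 1/1 normal.
Total normal subgroups: 3.

3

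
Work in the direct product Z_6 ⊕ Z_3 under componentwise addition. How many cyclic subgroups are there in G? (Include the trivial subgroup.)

10

A cyclic subgroup of order d is generated by each of its φ(d) elements of order d, so the cyclic subgroups of order d number (#elements of order d)/φ(d).
Cyclic subgroups by order — order 1: 1; order 2: 1; order 3: 4; order 6: 4.
Total: 10.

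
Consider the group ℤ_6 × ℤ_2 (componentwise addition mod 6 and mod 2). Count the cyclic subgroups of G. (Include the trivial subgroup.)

Group the elements of G by the cyclic subgroup they generate; each cyclic subgroup of order d accounts for φ(d) elements.
Cyclic subgroups by order — order 1: 1; order 2: 3; order 3: 1; order 6: 3.
Total: 8.

8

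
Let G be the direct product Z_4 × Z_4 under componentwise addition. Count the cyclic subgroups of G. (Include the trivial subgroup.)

10

Group the elements of G by the cyclic subgroup they generate; each cyclic subgroup of order d accounts for φ(d) elements.
Cyclic subgroups by order — order 1: 1; order 2: 3; order 4: 6.
Total: 10.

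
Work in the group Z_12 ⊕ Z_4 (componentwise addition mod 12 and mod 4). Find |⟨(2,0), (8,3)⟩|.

|⟨(2,0)⟩| = 6 and |⟨(8,3)⟩| = 12, so |H| is a multiple of lcm(6, 12) = 12 and divides |G| = 48.
Closing under the operation: H = {(0,0), (0,1), (0,2), (0,3), (2,0), (2,1), (2,2), (2,3), (4,0), (4,1), (4,2), (4,3), (6,0), (6,1), (6,2), (6,3), (8,0), (8,1), (8,2), (8,3), (10,0), (10,1), (10,2), (10,3)}, so |H| = 24.

24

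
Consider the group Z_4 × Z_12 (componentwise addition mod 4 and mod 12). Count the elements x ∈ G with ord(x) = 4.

An element (a,b) has order lcm(ord(a), ord(b)); count pairs with lcm equal to 4.
Enumerating gives 12 such elements.

12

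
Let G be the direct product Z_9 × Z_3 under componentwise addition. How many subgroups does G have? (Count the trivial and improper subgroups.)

10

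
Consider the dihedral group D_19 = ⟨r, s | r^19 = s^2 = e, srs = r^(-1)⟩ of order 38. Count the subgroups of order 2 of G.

|G| = 38 and 2 | 38, so subgroups of order 2 are possible by Lagrange.
The subgroups of order 2 are: {e, r^10s}; {e, r^11s}; {e, r^12s}; {e, r^13s}; … (19 in all).
So G has 19 subgroups of order 2.

19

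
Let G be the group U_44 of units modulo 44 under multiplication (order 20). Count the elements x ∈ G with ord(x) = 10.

Enumerating element orders in G gives 12 elements of order 10.

12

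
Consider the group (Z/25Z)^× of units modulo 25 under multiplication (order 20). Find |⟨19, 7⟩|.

20

|⟨19⟩| = 10 and |⟨7⟩| = 4, so |H| is a multiple of lcm(10, 4) = 20 and divides |G| = 20.
Closing {19, 7} under the group operation gives all of G, so |H| = 20.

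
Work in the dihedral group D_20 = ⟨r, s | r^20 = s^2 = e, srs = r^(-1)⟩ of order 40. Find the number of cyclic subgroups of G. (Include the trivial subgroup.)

26

Each element a generates a cyclic subgroup ⟨a⟩; distinct elements may generate the same one (a cyclic group of order d has φ(d) generators).
Cyclic subgroups by order — order 1: 1; order 2: 21; order 4: 1; order 5: 1; order 10: 1; order 20: 1.
Total: 26.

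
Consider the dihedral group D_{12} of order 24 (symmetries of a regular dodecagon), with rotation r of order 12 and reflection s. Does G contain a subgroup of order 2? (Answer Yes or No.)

2 | 24. A subgroup of order 2 is {e, r^10s}.

Yes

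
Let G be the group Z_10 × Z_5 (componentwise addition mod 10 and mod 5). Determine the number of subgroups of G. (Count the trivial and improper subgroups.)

16

|G| = 50, so by Lagrange every subgroup order divides 50. Divisors: 1, 2, 5, 10, 25, 50.
Subgroups by order — order 1: 1; order 2: 1; order 5: 6; order 10: 6; order 25: 1; order 50: 1.
Total: 1 + 1 + 6 + 6 + 1 + 1 = 16.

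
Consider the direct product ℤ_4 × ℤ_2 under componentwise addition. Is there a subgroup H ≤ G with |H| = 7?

7 does not divide |G| = 8, so by Lagrange no subgroup of order 7 exists.

No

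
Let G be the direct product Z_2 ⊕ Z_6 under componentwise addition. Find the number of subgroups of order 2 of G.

|G| = 12 and 2 | 12, so subgroups of order 2 are possible by Lagrange.
The subgroups of order 2 are: {(0,0), (0,3)}; {(0,0), (1,0)}; {(0,0), (1,3)}.
So G has 3 subgroups of order 2.

3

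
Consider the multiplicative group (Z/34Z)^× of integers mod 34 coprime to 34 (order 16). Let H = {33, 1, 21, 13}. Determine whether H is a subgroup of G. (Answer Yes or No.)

|H| = 4 divides |G| = 16, consistent with Lagrange.
H contains the identity, every element's inverse is in H, and H is closed under ·: it is a subgroup.
In fact H = ⟨21⟩.

Yes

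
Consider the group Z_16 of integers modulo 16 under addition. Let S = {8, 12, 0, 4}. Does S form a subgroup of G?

Yes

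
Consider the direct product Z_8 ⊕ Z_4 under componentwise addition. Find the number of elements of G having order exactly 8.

An element (a,b) has order lcm(ord(a), ord(b)); count pairs with lcm equal to 8.
Enumerating gives 16 such elements.

16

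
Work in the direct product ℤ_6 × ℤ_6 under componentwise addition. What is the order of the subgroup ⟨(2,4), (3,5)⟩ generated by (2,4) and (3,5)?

18

|⟨(2,4)⟩| = 3 and |⟨(3,5)⟩| = 6, so |H| is a multiple of lcm(3, 6) = 6 and divides |G| = 36.
Closing under the operation: H = {(0,0), (0,2), (0,4), (1,1), (1,3), (1,5), (2,0), (2,2), (2,4), (3,1), (3,3), (3,5), (4,0), (4,2), (4,4), (5,1), (5,3), (5,5)}, so |H| = 18.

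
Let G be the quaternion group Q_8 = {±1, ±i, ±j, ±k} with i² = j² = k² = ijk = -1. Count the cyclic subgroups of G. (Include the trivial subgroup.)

A cyclic subgroup of order d is generated by each of its φ(d) elements of order d, so the cyclic subgroups of order d number (#elements of order d)/φ(d).
Cyclic subgroups by order — order 1: 1; order 2: 1; order 4: 3.
Total: 5.

5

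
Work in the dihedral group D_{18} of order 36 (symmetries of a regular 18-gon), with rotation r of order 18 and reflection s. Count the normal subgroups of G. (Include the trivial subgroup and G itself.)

G has 45 subgroups. Checking conjugation-invariance by order — order 1: 1/1 normal; order 2: 1/19 normal; order 3: 1/1 normal; order 4: 0/9 normal; order 6: 1/7 normal; order 9: 1/1 normal; order 12: 0/3 normal; order 18: 3/3 normal; order 36: 1/1 normal.
Total normal subgroups: 9.

9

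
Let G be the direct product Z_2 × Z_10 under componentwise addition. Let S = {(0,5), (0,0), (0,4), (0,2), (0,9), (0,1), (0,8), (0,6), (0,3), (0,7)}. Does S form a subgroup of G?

Yes

|S| = 10 divides |G| = 20, consistent with Lagrange.
S contains the identity, every element's inverse is in S, and S is closed under +: it is a subgroup.
In fact S = ⟨(0,1)⟩.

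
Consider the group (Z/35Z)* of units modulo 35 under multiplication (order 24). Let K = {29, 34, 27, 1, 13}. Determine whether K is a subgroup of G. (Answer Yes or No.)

|K| = 5 does not divide |G| = 24, so by Lagrange K is not a subgroup.

No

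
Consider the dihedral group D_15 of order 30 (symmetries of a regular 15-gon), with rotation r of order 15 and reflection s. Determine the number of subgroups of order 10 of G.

3

|G| = 30 and 10 | 30, so subgroups of order 10 are possible by Lagrange.
The subgroups of order 10 are: {e, r^3, r^6, r^9, r^12, rs, r^4s, r^7s, r^10s, r^13s}; {e, r^3, r^6, r^9, r^12, r^2s, r^5s, r^8s, r^11s, r^14s}; {e, r^3, r^6, r^9, r^12, s, r^3s, r^6s, r^9s, r^12s}.
So G has 3 subgroups of order 10.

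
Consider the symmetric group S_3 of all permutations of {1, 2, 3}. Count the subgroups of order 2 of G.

|G| = 6 and 2 | 6, so subgroups of order 2 are possible by Lagrange.
The subgroups of order 2 are: {e, (1 2)}; {e, (1 3)}; {e, (2 3)}.
So G has 3 subgroups of order 2.

3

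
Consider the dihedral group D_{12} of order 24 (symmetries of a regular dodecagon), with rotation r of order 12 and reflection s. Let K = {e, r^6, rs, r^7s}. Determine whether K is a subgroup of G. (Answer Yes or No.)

Yes

|K| = 4 divides |G| = 24, consistent with Lagrange.
K contains the identity, every element's inverse is in K, and K is closed under ·: it is a subgroup.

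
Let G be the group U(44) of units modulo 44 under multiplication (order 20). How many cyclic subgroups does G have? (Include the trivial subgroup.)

8

Each element a generates a cyclic subgroup ⟨a⟩; distinct elements may generate the same one (a cyclic group of order d has φ(d) generators).
Cyclic subgroups by order — order 1: 1; order 2: 3; order 5: 1; order 10: 3.
Total: 8.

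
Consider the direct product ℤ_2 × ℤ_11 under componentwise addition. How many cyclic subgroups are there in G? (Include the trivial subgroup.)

Group the elements of G by the cyclic subgroup they generate; each cyclic subgroup of order d accounts for φ(d) elements.
Cyclic subgroups by order — order 1: 1; order 2: 1; order 11: 1; order 22: 1.
Total: 4.

4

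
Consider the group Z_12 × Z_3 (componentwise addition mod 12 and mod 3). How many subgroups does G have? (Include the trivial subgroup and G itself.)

|G| = 36, so by Lagrange every subgroup order divides 36. Divisors: 1, 2, 3, 4, 6, 9, 12, 18, 36.
Subgroups by order — order 1: 1; order 2: 1; order 3: 4; order 4: 1; order 6: 4; order 9: 1; order 12: 4; order 18: 1; order 36: 1.
Total: 1 + 1 + 4 + 1 + 4 + 1 + 4 + 1 + 1 = 18.

18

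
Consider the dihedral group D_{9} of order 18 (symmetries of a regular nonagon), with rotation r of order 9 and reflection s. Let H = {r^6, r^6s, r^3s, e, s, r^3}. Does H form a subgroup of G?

Yes

|H| = 6 divides |G| = 18, consistent with Lagrange.
H contains the identity, every element's inverse is in H, and H is closed under ·: it is a subgroup.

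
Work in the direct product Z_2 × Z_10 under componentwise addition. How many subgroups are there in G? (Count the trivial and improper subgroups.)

10

|G| = 20, so by Lagrange every subgroup order divides 20. Divisors: 1, 2, 4, 5, 10, 20.
Subgroups by order — order 1: 1; order 2: 3; order 4: 1; order 5: 1; order 10: 3; order 20: 1.
Total: 1 + 3 + 1 + 1 + 3 + 1 = 10.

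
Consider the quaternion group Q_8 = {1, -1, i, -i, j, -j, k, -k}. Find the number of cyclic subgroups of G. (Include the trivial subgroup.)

5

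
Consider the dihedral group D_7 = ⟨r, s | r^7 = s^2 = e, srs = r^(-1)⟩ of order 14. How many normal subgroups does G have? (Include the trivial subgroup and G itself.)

G has 10 subgroups. Checking conjugation-invariance by order — order 1: 1/1 normal; order 2: 0/7 normal; order 7: 1/1 normal; order 14: 1/1 normal.
Total normal subgroups: 3.

3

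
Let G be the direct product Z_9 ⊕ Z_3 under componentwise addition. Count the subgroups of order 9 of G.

|G| = 27 and 9 | 27, so subgroups of order 9 are possible by Lagrange.
The subgroups of order 9 are: {(0,0), (0,1), (0,2), (3,0), (3,1), (3,2), (6,0), (6,1), (6,2)}; {(0,0), (1,0), (2,0), (3,0), (4,0), (5,0), (6,0), (7,0), (8,0)}; {(0,0), (1,1), (2,2), (3,0), (4,1), (5,2), (6,0), (7,1), (8,2)}; {(0,0), (1,2), (2,1), (3,0), (4,2), (5,1), (6,0), (7,2), (8,1)}.
So G has 4 subgroups of order 9.

4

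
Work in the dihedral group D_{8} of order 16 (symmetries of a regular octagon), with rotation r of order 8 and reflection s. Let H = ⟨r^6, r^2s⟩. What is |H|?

8

|⟨r^6⟩| = 4 and |⟨r^2s⟩| = 2, so |H| is a multiple of lcm(4, 2) = 4 and divides |G| = 16.
Closing under the operation: H = {e, r^2, r^4, r^6, s, r^2s, r^4s, r^6s}, so |H| = 8.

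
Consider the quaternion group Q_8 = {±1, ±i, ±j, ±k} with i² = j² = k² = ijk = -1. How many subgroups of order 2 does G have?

|G| = 8 and 2 | 8, so subgroups of order 2 are possible by Lagrange.
The subgroups of order 2 are: {1, -1}.
So G has 1 subgroup of order 2.

1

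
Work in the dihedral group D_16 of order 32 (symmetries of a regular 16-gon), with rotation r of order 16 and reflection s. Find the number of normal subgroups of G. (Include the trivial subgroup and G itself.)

8

G has 36 subgroups. Checking conjugation-invariance by order — order 1: 1/1 normal; order 2: 1/17 normal; order 4: 1/9 normal; order 8: 1/5 normal; order 16: 3/3 normal; order 32: 1/1 normal.
Total normal subgroups: 8.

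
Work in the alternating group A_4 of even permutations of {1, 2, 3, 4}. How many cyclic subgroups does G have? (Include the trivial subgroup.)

8

Group the elements of G by the cyclic subgroup they generate; each cyclic subgroup of order d accounts for φ(d) elements.
Cyclic subgroups by order — order 1: 1; order 2: 3; order 3: 4.
Total: 8.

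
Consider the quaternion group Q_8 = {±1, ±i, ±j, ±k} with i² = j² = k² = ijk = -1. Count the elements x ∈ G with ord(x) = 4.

6

The elements of order 4 are: i, -i, j, -j, k, -k.
That's 6.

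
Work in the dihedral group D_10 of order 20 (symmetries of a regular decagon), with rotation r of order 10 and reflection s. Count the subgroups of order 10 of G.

|G| = 20 and 10 | 20, so subgroups of order 10 are possible by Lagrange.
The subgroups of order 10 are: {e, r, r^2, r^3, r^4, r^5, r^6, r^7, r^8, r^9}; {e, r^2, r^4, r^6, r^8, s, r^2s, r^4s, r^6s, r^8s}; {e, r^2, r^4, r^6, r^8, rs, r^3s, r^5s, r^7s, r^9s}.
So G has 3 subgroups of order 10.

3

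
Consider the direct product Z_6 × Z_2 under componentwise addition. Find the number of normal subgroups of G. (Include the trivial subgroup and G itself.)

G is abelian, so every subgroup is normal.
G has 10 subgroups in total, hence 10 normal subgroups.

10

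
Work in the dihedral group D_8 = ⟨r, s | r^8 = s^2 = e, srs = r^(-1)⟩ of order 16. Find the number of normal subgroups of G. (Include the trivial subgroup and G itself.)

7

G has 19 subgroups. Checking conjugation-invariance by order — order 1: 1/1 normal; order 2: 1/9 normal; order 4: 1/5 normal; order 8: 3/3 normal; order 16: 1/1 normal.
Total normal subgroups: 7.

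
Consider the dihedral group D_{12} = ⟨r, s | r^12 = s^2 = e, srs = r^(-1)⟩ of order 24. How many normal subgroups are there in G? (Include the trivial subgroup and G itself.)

9

G has 34 subgroups. Checking conjugation-invariance by order — order 1: 1/1 normal; order 2: 1/13 normal; order 3: 1/1 normal; order 4: 1/7 normal; order 6: 1/5 normal; order 8: 0/3 normal; order 12: 3/3 normal; order 24: 1/1 normal.
Total normal subgroups: 9.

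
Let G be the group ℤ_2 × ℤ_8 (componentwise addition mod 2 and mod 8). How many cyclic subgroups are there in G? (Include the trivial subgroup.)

A cyclic subgroup of order d is generated by each of its φ(d) elements of order d, so the cyclic subgroups of order d number (#elements of order d)/φ(d).
Cyclic subgroups by order — order 1: 1; order 2: 3; order 4: 2; order 8: 2.
Total: 8.

8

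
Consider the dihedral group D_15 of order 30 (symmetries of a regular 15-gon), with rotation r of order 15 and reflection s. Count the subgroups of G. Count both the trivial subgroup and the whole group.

28

|G| = 30, so by Lagrange every subgroup order divides 30. Divisors: 1, 2, 3, 5, 6, 10, 15, 30.
Subgroups by order — order 1: 1; order 2: 15; order 3: 1; order 5: 1; order 6: 5; order 10: 3; order 15: 1; order 30: 1.
Total: 1 + 15 + 1 + 1 + 5 + 3 + 1 + 1 = 28.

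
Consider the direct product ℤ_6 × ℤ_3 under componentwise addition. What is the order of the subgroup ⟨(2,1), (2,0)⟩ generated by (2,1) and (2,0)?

|⟨(2,1)⟩| = 3 and |⟨(2,0)⟩| = 3, so |H| is a multiple of lcm(3, 3) = 3 and divides |G| = 18.
Closing under the operation: H = {(0,0), (0,1), (0,2), (2,0), (2,1), (2,2), (4,0), (4,1), (4,2)}, so |H| = 9.

9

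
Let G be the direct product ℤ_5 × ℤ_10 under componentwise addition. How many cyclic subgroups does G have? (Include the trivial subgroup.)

A cyclic subgroup of order d is generated by each of its φ(d) elements of order d, so the cyclic subgroups of order d number (#elements of order d)/φ(d).
Cyclic subgroups by order — order 1: 1; order 2: 1; order 5: 6; order 10: 6.
Total: 14.

14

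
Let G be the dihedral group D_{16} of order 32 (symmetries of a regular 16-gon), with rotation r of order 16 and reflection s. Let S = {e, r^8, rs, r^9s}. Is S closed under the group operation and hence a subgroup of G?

Yes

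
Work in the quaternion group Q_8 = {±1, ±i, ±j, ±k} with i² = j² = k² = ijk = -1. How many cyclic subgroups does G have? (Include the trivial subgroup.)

5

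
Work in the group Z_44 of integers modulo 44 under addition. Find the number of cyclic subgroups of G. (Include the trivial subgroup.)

Each element a generates a cyclic subgroup ⟨a⟩; distinct elements may generate the same one (a cyclic group of order d has φ(d) generators).
Cyclic subgroups by order — order 1: 1; order 2: 1; order 4: 1; order 11: 1; order 22: 1; order 44: 1.
Total: 6.

6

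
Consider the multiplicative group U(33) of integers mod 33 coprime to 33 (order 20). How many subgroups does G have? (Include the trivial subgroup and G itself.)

10

|G| = 20, so by Lagrange every subgroup order divides 20. Divisors: 1, 2, 4, 5, 10, 20.
Subgroups by order — order 1: 1; order 2: 3; order 4: 1; order 5: 1; order 10: 3; order 20: 1.
Total: 1 + 3 + 1 + 1 + 3 + 1 = 10.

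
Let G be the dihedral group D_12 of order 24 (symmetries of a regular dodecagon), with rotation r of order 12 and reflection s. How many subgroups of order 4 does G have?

7

|G| = 24 and 4 | 24, so subgroups of order 4 are possible by Lagrange.
The subgroups of order 4 are: {e, r^6, r^4s, r^10s}; {e, r^6, r^5s, r^11s}; {e, r^6, r^2s, r^8s}; {e, r^3, r^6, r^9}; … (7 in all).
So G has 7 subgroups of order 4.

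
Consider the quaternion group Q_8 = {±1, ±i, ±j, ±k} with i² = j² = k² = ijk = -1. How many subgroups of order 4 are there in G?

3

|G| = 8 and 4 | 8, so subgroups of order 4 are possible by Lagrange.
The subgroups of order 4 are: {1, -1, i, -i}; {1, -1, j, -j}; {1, -1, k, -k}.
So G has 3 subgroups of order 4.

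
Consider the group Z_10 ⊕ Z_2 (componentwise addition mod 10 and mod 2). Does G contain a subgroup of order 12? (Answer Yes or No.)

No

12 does not divide |G| = 20, so by Lagrange no subgroup of order 12 exists.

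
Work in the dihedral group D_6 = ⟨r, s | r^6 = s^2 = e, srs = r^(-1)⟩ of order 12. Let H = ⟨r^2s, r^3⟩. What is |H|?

|⟨r^2s⟩| = 2 and |⟨r^3⟩| = 2, so |H| is a multiple of lcm(2, 2) = 2 and divides |G| = 12.
Closing under the operation: H = {e, r^3, r^2s, r^5s}, so |H| = 4.

4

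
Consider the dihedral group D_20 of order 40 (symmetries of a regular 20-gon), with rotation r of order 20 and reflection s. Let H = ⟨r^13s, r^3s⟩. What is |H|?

|⟨r^13s⟩| = 2 and |⟨r^3s⟩| = 2, so |H| is a multiple of lcm(2, 2) = 2 and divides |G| = 40.
Closing under the operation: H = {e, r^10, r^3s, r^13s}, so |H| = 4.

4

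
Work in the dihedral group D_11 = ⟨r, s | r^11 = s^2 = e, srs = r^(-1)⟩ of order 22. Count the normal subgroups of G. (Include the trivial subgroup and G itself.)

3

G has 14 subgroups. Checking conjugation-invariance by order — order 1: 1/1 normal; order 2: 0/11 normal; order 11: 1/1 normal; order 22: 1/1 normal.
Total normal subgroups: 3.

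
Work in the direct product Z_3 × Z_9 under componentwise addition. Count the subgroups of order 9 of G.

4

|G| = 27 and 9 | 27, so subgroups of order 9 are possible by Lagrange.
The subgroups of order 9 are: {(0,0), (0,1), (0,2), (0,3), (0,4), (0,5), (0,6), (0,7), (0,8)}; {(0,0), (0,3), (0,6), (1,0), (1,3), (1,6), (2,0), (2,3), (2,6)}; {(0,0), (0,3), (0,6), (1,1), (1,4), (1,7), (2,2), (2,5), (2,8)}; {(0,0), (0,3), (0,6), (1,2), (1,5), (1,8), (2,1), (2,4), (2,7)}.
So G has 4 subgroups of order 9.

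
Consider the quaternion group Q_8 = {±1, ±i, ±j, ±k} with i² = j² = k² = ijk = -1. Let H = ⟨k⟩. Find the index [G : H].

2

|⟨k⟩| = 4 and |G| = 8.
By Lagrange, [G : H] = |G|/|H| = 8/4 = 2.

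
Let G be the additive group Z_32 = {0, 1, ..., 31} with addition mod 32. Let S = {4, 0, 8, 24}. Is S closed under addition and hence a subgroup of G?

No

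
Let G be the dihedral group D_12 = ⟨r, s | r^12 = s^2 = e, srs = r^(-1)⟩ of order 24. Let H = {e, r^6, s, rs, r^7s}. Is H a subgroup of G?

No

|H| = 5 does not divide |G| = 24, so by Lagrange H is not a subgroup.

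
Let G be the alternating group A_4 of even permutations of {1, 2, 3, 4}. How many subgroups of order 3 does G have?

4

|G| = 12 and 3 | 12, so subgroups of order 3 are possible by Lagrange.
The subgroups of order 3 are: {e, (1 2 3), (1 3 2)}; {e, (1 2 4), (1 4 2)}; {e, (1 3 4), (1 4 3)}; {e, (2 3 4), (2 4 3)}.
So G has 4 subgroups of order 3.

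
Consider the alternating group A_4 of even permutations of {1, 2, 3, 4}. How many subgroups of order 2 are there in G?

|G| = 12 and 2 | 12, so subgroups of order 2 are possible by Lagrange.
The subgroups of order 2 are: {e, (1 2)(3 4)}; {e, (1 3)(2 4)}; {e, (1 4)(2 3)}.
So G has 3 subgroups of order 2.

3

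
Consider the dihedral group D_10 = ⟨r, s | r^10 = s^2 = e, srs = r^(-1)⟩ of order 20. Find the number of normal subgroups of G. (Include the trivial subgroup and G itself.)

G has 22 subgroups. Checking conjugation-invariance by order — order 1: 1/1 normal; order 2: 1/11 normal; order 4: 0/5 normal; order 5: 1/1 normal; order 10: 3/3 normal; order 20: 1/1 normal.
Total normal subgroups: 7.

7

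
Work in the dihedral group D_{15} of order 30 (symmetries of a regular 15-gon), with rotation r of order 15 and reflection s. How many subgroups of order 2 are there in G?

15

|G| = 30 and 2 | 30, so subgroups of order 2 are possible by Lagrange.
The subgroups of order 2 are: {e, r^10s}; {e, r^11s}; {e, r^12s}; {e, r^13s}; … (15 in all).
So G has 15 subgroups of order 2.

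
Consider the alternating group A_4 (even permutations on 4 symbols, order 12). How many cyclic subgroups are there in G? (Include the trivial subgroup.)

Each element a generates a cyclic subgroup ⟨a⟩; distinct elements may generate the same one (a cyclic group of order d has φ(d) generators).
Cyclic subgroups by order — order 1: 1; order 2: 3; order 3: 4.
Total: 8.

8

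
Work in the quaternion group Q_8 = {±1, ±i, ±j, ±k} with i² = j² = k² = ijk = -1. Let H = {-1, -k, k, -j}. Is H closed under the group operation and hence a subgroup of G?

The identity 1 ∉ H, so H is not a subgroup.

No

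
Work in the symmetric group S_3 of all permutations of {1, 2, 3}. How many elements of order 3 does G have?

The elements of order 3 are: (1 2 3), (1 3 2).
That's 2.

2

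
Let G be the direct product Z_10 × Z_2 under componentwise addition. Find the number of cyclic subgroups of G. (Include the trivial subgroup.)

Group the elements of G by the cyclic subgroup they generate; each cyclic subgroup of order d accounts for φ(d) elements.
Cyclic subgroups by order — order 1: 1; order 2: 3; order 5: 1; order 10: 3.
Total: 8.

8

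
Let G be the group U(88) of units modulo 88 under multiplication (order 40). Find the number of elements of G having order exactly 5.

4

The elements of order 5 are: 9, 25, 49, 81.
That's 4.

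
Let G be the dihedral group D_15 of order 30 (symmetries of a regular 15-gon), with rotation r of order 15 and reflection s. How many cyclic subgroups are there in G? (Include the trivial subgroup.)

19

Each element a generates a cyclic subgroup ⟨a⟩; distinct elements may generate the same one (a cyclic group of order d has φ(d) generators).
Cyclic subgroups by order — order 1: 1; order 2: 15; order 3: 1; order 5: 1; order 15: 1.
Total: 19.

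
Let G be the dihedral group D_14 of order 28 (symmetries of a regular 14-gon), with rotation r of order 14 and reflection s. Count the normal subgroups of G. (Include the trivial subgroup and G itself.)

7

G has 28 subgroups. Checking conjugation-invariance by order — order 1: 1/1 normal; order 2: 1/15 normal; order 4: 0/7 normal; order 7: 1/1 normal; order 14: 3/3 normal; order 28: 1/1 normal.
Total normal subgroups: 7.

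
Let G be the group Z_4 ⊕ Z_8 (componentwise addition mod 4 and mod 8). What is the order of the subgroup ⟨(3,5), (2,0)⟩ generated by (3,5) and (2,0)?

16

|⟨(3,5)⟩| = 8 and |⟨(2,0)⟩| = 2, so |H| is a multiple of lcm(8, 2) = 8 and divides |G| = 32.
Closing under the operation: H = {(0,0), (0,2), (0,4), (0,6), (1,1), (1,3), (1,5), (1,7), (2,0), (2,2), (2,4), (2,6), (3,1), (3,3), (3,5), (3,7)}, so |H| = 16.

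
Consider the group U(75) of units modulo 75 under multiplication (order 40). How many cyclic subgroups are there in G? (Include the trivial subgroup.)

Group the elements of G by the cyclic subgroup they generate; each cyclic subgroup of order d accounts for φ(d) elements.
Cyclic subgroups by order — order 1: 1; order 2: 3; order 4: 2; order 5: 1; order 10: 3; order 20: 2.
Total: 12.

12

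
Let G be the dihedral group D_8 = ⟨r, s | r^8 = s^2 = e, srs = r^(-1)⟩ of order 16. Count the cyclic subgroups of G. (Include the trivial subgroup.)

12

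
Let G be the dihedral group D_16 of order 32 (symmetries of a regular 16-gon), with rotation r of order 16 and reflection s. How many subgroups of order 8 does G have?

|G| = 32 and 8 | 32, so subgroups of order 8 are possible by Lagrange.
The subgroups of order 8 are: {e, r^2, r^4, r^6, r^8, r^10, r^12, r^14}; {e, r^4, r^8, r^12, r^2s, r^6s, r^10s, r^14s}; {e, r^4, r^8, r^12, r^3s, r^7s, r^11s, r^15s}; {e, r^4, r^8, r^12, s, r^4s, r^8s, r^12s}; … (5 in all).
So G has 5 subgroups of order 8.

5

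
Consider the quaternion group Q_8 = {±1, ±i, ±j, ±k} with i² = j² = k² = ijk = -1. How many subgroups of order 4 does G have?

3

|G| = 8 and 4 | 8, so subgroups of order 4 are possible by Lagrange.
The subgroups of order 4 are: {1, -1, i, -i}; {1, -1, j, -j}; {1, -1, k, -k}.
So G has 3 subgroups of order 4.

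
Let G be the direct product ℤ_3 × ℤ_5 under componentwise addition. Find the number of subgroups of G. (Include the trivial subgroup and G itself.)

4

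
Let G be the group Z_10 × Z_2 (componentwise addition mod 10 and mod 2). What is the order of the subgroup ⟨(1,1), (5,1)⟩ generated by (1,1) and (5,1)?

|⟨(1,1)⟩| = 10 and |⟨(5,1)⟩| = 2, so |H| is a multiple of lcm(10, 2) = 10 and divides |G| = 20.
Closing under the operation: H = {(0,0), (1,1), (2,0), (3,1), (4,0), (5,1), (6,0), (7,1), (8,0), (9,1)}, so |H| = 10.

10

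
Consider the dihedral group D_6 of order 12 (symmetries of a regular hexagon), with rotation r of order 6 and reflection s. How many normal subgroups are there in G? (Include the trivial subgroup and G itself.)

7

G has 16 subgroups. Checking conjugation-invariance by order — order 1: 1/1 normal; order 2: 1/7 normal; order 3: 1/1 normal; order 4: 0/3 normal; order 6: 3/3 normal; order 12: 1/1 normal.
Total normal subgroups: 7.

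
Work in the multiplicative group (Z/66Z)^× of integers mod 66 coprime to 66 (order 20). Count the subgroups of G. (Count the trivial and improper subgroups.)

|G| = 20, so by Lagrange every subgroup order divides 20. Divisors: 1, 2, 4, 5, 10, 20.
Subgroups by order — order 1: 1; order 2: 3; order 4: 1; order 5: 1; order 10: 3; order 20: 1.
Total: 1 + 3 + 1 + 1 + 3 + 1 = 10.

10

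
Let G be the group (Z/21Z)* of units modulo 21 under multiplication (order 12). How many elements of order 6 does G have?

6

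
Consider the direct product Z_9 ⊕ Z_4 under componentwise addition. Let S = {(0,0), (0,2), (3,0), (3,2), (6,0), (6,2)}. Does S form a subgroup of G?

|S| = 6 divides |G| = 36, consistent with Lagrange.
S contains the identity, every element's inverse is in S, and S is closed under +: it is a subgroup.
In fact S = ⟨(6,2)⟩.

Yes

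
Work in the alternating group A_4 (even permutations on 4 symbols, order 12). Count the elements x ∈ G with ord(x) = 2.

The elements of order 2 are: (1 2)(3 4), (1 3)(2 4), (1 4)(2 3).
That's 3.

3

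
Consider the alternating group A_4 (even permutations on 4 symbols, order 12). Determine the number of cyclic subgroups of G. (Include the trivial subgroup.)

A cyclic subgroup of order d is generated by each of its φ(d) elements of order d, so the cyclic subgroups of order d number (#elements of order d)/φ(d).
Cyclic subgroups by order — order 1: 1; order 2: 3; order 3: 4.
Total: 8.

8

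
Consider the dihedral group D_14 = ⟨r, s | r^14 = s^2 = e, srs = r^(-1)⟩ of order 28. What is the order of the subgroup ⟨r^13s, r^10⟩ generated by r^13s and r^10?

14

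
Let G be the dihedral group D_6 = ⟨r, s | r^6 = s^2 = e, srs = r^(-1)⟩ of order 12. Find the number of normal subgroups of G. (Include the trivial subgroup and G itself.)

7

G has 16 subgroups. Checking conjugation-invariance by order — order 1: 1/1 normal; order 2: 1/7 normal; order 3: 1/1 normal; order 4: 0/3 normal; order 6: 3/3 normal; order 12: 1/1 normal.
Total normal subgroups: 7.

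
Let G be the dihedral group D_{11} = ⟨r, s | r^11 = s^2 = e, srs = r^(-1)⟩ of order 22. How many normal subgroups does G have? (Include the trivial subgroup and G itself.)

3

G has 14 subgroups. Checking conjugation-invariance by order — order 1: 1/1 normal; order 2: 0/11 normal; order 11: 1/1 normal; order 22: 1/1 normal.
Total normal subgroups: 3.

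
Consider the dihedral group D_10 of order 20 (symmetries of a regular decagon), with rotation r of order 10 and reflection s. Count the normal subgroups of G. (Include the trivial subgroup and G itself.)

G has 22 subgroups. Checking conjugation-invariance by order — order 1: 1/1 normal; order 2: 1/11 normal; order 4: 0/5 normal; order 5: 1/1 normal; order 10: 3/3 normal; order 20: 1/1 normal.
Total normal subgroups: 7.

7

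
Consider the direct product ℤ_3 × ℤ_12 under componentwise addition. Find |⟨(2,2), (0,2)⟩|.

|⟨(2,2)⟩| = 6 and |⟨(0,2)⟩| = 6, so |H| is a multiple of lcm(6, 6) = 6 and divides |G| = 36.
Closing under the operation: H = {(0,0), (0,2), (0,4), (0,6), (0,8), (0,10), (1,0), (1,2), (1,4), (1,6), (1,8), (1,10), (2,0), (2,2), (2,4), (2,6), (2,8), (2,10)}, so |H| = 18.

18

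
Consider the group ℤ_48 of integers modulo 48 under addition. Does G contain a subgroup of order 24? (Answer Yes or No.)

Yes

24 | 48. A subgroup of order 24 is {0, 2, 4, 6, 8, 10, 12, 14, 16, 18, 20, 22, 24, 26, 28, 30, 32, 34, 36, 38, 40, 42, 44, 46}.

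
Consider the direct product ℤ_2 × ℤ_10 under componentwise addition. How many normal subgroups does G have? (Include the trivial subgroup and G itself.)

G is abelian, so every subgroup is normal.
G has 10 subgroups in total, hence 10 normal subgroups.

10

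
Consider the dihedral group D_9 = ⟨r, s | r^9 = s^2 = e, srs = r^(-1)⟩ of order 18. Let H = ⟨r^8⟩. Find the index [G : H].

|⟨r^8⟩| = 9 and |G| = 18.
By Lagrange, [G : H] = |G|/|H| = 18/9 = 2.

2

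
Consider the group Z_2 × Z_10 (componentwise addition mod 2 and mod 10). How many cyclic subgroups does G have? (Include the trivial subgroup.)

8

Each element a generates a cyclic subgroup ⟨a⟩; distinct elements may generate the same one (a cyclic group of order d has φ(d) generators).
Cyclic subgroups by order — order 1: 1; order 2: 3; order 5: 1; order 10: 3.
Total: 8.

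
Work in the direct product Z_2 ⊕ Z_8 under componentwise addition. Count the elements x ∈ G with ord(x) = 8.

8

An element (a,b) has order lcm(ord(a), ord(b)); count pairs with lcm equal to 8.
Enumerating gives 8 such elements.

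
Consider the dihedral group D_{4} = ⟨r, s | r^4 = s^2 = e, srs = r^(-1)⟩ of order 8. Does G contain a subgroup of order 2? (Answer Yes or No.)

Yes

2 | 8. A subgroup of order 2 is {e, r^2}.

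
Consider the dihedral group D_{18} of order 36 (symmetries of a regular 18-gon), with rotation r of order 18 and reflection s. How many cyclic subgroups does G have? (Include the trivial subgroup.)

Each element a generates a cyclic subgroup ⟨a⟩; distinct elements may generate the same one (a cyclic group of order d has φ(d) generators).
Cyclic subgroups by order — order 1: 1; order 2: 19; order 3: 1; order 6: 1; order 9: 1; order 18: 1.
Total: 24.

24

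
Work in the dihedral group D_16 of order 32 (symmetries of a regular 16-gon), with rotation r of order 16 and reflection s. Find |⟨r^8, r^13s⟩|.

|⟨r^8⟩| = 2 and |⟨r^13s⟩| = 2, so |H| is a multiple of lcm(2, 2) = 2 and divides |G| = 32.
Closing under the operation: H = {e, r^8, r^5s, r^13s}, so |H| = 4.

4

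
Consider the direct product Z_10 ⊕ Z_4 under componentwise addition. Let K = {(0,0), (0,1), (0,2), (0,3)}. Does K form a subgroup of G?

|K| = 4 divides |G| = 40, consistent with Lagrange.
K contains the identity, every element's inverse is in K, and K is closed under +: it is a subgroup.
In fact K = ⟨(0,1)⟩.

Yes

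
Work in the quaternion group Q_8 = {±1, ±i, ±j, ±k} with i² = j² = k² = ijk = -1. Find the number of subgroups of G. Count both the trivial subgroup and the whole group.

6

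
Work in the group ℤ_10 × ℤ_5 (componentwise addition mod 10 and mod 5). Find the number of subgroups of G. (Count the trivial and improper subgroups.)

16

|G| = 50, so by Lagrange every subgroup order divides 50. Divisors: 1, 2, 5, 10, 25, 50.
Subgroups by order — order 1: 1; order 2: 1; order 5: 6; order 10: 6; order 25: 1; order 50: 1.
Total: 1 + 1 + 6 + 6 + 1 + 1 = 16.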